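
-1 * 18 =-18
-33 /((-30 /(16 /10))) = 44 /25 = 1.76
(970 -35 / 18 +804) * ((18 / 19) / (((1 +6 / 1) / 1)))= 31897 / 133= 239.83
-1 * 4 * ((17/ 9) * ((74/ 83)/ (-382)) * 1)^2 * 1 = -1582564/ 20356726329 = -0.00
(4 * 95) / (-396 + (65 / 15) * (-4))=-57 / 62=-0.92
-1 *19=-19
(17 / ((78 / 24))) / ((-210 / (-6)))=68 / 455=0.15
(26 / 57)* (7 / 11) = 182 / 627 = 0.29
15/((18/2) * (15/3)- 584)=-15/539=-0.03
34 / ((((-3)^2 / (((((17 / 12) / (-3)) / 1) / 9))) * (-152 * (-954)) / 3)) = -289 / 70473888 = -0.00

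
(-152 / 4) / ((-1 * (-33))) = -38 / 33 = -1.15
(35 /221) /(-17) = -35 /3757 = -0.01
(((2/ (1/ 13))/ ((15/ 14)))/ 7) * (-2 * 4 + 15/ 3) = -52/ 5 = -10.40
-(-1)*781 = 781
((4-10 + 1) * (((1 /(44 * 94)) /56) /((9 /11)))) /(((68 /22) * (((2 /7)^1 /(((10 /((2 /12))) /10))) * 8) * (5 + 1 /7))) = -385 /88363008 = -0.00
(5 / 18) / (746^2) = 5 / 10017288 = 0.00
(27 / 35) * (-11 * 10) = -594 / 7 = -84.86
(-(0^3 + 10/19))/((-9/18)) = 20/19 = 1.05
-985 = -985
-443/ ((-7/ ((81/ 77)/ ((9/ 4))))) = 15948/ 539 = 29.59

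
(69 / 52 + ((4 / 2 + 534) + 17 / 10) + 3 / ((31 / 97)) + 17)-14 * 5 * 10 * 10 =-51862763 / 8060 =-6434.59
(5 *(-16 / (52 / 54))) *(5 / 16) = -675 / 26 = -25.96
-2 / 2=-1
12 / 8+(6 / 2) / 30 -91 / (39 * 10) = 41 / 30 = 1.37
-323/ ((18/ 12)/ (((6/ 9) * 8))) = -10336/ 9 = -1148.44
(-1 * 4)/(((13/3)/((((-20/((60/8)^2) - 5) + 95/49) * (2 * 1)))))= 6.31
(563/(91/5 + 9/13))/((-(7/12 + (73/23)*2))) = -2525055/587291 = -4.30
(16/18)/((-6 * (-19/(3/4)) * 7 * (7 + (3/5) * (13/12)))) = 20/183141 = 0.00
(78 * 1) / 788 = 39 / 394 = 0.10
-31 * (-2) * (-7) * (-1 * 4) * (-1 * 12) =-20832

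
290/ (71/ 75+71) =10875/ 2698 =4.03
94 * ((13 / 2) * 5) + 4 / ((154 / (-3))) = 235229 / 77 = 3054.92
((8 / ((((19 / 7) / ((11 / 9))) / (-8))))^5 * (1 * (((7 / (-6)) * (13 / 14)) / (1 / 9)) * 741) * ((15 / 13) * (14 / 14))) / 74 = 23614397283030794240 / 10545444999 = 2239298321.24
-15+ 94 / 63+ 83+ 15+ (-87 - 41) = -2741 / 63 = -43.51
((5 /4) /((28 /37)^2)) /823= 6845 /2580928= 0.00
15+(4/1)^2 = 31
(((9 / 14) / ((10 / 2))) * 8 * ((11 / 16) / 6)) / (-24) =-11 / 2240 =-0.00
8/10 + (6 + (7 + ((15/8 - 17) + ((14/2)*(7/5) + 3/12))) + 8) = 669/40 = 16.72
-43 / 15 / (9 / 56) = -2408 / 135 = -17.84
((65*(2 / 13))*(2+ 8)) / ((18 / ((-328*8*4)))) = -524800 / 9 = -58311.11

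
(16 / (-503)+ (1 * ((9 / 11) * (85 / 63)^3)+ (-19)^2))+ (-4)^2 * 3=63176860718 / 153723339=410.98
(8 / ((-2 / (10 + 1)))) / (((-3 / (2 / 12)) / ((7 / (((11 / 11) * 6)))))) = 77 / 27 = 2.85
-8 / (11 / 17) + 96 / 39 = -1416 / 143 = -9.90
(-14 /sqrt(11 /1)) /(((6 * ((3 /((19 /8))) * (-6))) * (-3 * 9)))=-0.00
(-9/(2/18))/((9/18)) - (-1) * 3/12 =-647/4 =-161.75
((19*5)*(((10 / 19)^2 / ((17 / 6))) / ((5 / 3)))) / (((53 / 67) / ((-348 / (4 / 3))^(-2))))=13400 / 129573711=0.00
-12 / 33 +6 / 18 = -1 / 33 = -0.03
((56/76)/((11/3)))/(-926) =-21/96767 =-0.00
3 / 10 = 0.30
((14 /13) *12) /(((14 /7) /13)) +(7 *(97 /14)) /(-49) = 8135 /98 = 83.01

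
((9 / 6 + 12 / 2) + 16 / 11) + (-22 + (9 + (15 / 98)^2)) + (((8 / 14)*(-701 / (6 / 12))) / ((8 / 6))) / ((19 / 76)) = -254332711 / 105644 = -2407.45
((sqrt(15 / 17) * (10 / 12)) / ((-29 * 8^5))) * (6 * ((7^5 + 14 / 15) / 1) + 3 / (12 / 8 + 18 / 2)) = -51907 * sqrt(255) / 9977856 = -0.08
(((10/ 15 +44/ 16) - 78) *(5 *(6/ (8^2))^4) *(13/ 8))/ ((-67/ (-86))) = -67541175/ 1124073472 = -0.06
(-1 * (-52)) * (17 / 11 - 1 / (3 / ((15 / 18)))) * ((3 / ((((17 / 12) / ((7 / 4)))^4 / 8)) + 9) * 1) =3929546062 / 918731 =4277.15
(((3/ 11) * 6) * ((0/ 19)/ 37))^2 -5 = -5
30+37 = 67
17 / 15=1.13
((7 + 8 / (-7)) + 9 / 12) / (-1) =-185 / 28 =-6.61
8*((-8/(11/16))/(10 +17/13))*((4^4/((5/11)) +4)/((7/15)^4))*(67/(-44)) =2134214784000/14235529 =149921.71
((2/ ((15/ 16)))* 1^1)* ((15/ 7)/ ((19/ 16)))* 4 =2048/ 133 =15.40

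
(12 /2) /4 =1.50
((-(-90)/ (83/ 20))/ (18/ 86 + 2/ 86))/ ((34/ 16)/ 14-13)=-866880/ 119437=-7.26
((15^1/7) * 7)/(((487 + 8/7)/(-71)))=-2485/1139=-2.18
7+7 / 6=49 / 6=8.17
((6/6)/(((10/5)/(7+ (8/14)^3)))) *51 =125715/686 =183.26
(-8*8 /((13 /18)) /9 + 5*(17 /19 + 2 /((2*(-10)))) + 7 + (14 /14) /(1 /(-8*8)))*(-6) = 93177 /247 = 377.23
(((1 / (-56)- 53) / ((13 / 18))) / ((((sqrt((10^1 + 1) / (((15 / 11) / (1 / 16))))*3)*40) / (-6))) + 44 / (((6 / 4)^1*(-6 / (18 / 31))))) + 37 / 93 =2.73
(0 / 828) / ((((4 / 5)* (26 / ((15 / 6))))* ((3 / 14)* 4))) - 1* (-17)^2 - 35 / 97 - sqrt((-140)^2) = -41648 / 97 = -429.36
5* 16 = 80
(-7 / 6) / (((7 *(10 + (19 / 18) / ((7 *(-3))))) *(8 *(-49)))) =9 / 210616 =0.00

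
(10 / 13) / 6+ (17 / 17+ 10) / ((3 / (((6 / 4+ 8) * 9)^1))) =24463 / 78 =313.63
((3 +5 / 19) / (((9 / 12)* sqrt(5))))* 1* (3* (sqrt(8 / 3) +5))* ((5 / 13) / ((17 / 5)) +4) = 150288* sqrt(30) / 20995 +225432* sqrt(5) / 4199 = 159.26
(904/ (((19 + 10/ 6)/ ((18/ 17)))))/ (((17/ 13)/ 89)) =28240056/ 8959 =3152.14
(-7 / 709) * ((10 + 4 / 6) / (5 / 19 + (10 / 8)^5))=-4358144 / 137180865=-0.03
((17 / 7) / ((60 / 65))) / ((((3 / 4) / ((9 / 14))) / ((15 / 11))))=3315 / 1078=3.08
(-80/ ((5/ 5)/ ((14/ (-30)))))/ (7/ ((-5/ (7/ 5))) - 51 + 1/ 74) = -29600/ 41979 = -0.71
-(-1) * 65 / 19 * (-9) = -585 / 19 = -30.79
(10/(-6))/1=-5/3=-1.67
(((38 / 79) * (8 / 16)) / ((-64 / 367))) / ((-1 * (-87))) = -6973 / 439872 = -0.02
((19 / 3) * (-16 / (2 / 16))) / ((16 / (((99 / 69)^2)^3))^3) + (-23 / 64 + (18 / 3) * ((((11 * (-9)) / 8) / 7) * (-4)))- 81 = -247571531102304785479482728927 / 1453379607633071231814565312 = -170.34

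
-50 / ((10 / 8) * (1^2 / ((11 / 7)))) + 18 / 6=-419 / 7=-59.86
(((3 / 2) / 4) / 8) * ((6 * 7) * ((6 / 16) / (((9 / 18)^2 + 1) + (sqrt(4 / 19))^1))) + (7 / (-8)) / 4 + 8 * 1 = 74211 / 8768 - 63 * sqrt(19) / 1096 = 8.21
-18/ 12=-3/ 2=-1.50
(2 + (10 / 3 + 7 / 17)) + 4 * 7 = 1721 / 51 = 33.75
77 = 77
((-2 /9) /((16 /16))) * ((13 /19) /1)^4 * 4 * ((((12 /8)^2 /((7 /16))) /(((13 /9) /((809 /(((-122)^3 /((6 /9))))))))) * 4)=170627808 /207062736307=0.00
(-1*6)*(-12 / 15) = 24 / 5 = 4.80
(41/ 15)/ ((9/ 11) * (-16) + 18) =451/ 810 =0.56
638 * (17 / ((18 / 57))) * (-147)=-5048813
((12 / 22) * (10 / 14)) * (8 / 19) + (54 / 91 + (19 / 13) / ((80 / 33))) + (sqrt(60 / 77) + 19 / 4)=2 * sqrt(1155) / 77 + 1328143 / 217360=6.99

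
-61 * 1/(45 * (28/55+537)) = -671/266067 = -0.00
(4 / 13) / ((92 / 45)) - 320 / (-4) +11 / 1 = 91.15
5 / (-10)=-1 / 2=-0.50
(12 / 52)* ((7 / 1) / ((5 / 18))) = 378 / 65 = 5.82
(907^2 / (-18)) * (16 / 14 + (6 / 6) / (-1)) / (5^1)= -822649 / 630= -1305.79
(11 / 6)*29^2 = 9251 / 6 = 1541.83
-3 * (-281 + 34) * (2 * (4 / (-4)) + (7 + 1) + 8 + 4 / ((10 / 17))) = 77064 / 5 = 15412.80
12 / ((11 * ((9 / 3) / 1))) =4 / 11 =0.36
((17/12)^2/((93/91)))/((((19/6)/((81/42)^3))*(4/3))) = 24649677/7388416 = 3.34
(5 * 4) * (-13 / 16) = -65 / 4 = -16.25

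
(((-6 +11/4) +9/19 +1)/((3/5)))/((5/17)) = -765/76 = -10.07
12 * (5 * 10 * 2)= 1200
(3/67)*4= 12/67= 0.18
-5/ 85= -0.06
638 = 638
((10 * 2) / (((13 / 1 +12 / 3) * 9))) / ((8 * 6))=5 / 1836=0.00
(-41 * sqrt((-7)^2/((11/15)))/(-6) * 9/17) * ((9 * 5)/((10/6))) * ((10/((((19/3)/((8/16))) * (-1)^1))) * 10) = -1743525 * sqrt(165)/3553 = -6303.40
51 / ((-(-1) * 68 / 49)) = 147 / 4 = 36.75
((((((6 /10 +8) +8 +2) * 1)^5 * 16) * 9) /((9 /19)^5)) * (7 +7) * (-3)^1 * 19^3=-108914397943413034784 /28125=-3872511926876907.90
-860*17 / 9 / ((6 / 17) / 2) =-248540 / 27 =-9205.19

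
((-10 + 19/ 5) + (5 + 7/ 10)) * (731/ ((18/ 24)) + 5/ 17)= -49723/ 102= -487.48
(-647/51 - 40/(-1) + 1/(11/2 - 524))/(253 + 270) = 84967/1627053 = 0.05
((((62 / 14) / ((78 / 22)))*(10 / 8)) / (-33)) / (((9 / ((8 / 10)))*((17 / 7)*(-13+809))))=-31 / 14249196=-0.00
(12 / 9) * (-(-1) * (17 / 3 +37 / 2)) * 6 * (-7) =-4060 / 3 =-1353.33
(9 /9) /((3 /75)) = 25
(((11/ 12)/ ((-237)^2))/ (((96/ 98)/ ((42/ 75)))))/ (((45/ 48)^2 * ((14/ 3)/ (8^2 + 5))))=49588/ 315950625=0.00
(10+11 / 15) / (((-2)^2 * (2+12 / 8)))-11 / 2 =-71 / 15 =-4.73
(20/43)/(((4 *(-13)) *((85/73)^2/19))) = -101251/807755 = -0.13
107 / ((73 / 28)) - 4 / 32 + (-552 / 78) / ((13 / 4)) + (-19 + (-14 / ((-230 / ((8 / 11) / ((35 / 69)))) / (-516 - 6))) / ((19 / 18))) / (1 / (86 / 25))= -2257253204449 / 12892165000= -175.09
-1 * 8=-8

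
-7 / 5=-1.40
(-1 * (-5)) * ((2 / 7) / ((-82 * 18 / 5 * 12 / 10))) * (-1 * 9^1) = 125 / 3444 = 0.04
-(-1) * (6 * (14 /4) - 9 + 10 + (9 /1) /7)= 163 /7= 23.29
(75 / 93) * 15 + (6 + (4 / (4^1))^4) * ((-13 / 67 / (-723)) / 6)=108995071 / 9010026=12.10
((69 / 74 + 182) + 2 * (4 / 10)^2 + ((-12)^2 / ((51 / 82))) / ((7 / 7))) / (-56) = -13044889 / 1761200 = -7.41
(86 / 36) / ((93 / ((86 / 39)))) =1849 / 32643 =0.06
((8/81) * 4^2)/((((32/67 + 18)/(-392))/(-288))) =53788672/5571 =9655.12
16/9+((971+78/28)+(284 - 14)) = 156941/126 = 1245.56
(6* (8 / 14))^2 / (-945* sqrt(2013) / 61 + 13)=-19440* sqrt(2013) / 51554153 -114192 / 360879071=-0.02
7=7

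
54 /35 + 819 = 28719 /35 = 820.54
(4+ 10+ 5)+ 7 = 26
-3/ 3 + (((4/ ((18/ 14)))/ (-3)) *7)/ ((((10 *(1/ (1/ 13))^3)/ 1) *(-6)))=-1.00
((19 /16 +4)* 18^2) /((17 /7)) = 47061 /68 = 692.07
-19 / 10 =-1.90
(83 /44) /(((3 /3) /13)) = 1079 /44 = 24.52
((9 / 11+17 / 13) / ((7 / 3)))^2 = 831744 / 1002001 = 0.83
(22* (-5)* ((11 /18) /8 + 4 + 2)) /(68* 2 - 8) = -5.22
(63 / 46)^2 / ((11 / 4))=3969 / 5819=0.68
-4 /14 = -2 /7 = -0.29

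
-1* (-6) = 6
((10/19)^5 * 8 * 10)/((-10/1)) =-800000/2476099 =-0.32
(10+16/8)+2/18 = 12.11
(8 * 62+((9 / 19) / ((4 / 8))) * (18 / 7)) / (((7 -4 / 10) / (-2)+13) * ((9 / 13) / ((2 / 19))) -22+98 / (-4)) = 17235920 / 598101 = 28.82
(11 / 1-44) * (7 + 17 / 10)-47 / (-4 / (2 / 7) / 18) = -15867 / 70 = -226.67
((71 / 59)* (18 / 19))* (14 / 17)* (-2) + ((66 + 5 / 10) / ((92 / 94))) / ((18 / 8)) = 111718019 / 3944799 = 28.32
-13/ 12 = -1.08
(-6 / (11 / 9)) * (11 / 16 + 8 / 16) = -513 / 88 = -5.83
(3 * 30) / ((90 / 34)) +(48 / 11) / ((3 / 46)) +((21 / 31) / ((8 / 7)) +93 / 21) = 2022847 / 19096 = 105.93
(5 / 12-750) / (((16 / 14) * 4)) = -62965 / 384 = -163.97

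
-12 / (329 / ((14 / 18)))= -4 / 141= -0.03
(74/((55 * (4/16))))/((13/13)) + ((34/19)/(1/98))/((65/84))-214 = 48938/2717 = 18.01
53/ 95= 0.56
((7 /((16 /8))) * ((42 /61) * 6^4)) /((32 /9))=107163 /122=878.39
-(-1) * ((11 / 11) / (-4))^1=-0.25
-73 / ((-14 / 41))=2993 / 14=213.79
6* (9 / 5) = 54 / 5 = 10.80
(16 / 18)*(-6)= -16 / 3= -5.33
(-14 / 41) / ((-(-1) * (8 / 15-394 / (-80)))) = -336 / 5371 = -0.06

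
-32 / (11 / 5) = -160 / 11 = -14.55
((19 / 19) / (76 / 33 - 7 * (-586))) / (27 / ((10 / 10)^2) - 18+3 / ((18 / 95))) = 99 / 10090429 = 0.00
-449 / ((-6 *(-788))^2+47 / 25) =-11225 / 558849647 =-0.00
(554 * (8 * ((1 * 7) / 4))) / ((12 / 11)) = 21329 / 3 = 7109.67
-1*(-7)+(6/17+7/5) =744/85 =8.75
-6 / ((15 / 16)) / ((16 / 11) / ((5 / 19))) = -22 / 19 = -1.16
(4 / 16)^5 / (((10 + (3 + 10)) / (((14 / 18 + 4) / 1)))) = 43 / 211968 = 0.00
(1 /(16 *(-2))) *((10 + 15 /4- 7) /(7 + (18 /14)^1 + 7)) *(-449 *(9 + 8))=105.33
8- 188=-180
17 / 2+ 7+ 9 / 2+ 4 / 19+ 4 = 460 / 19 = 24.21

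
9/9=1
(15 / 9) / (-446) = -5 / 1338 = -0.00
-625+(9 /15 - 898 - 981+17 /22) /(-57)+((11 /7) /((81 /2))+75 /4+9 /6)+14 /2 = -1338539663 /2370060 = -564.77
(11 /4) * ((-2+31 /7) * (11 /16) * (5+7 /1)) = 55.10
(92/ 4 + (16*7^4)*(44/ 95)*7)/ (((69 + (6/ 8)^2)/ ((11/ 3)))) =694279696/ 105735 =6566.22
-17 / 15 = -1.13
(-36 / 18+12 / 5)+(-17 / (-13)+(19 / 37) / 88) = 362651 / 211640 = 1.71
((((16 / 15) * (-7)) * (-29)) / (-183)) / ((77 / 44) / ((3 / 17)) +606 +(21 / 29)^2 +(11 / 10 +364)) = -10926272 / 9063726663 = -0.00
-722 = -722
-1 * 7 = -7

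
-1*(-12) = 12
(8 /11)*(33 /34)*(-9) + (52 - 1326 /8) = -8167 /68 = -120.10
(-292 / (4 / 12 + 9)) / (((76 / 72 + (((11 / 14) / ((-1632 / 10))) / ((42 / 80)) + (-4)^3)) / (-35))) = -449820 / 25861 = -17.39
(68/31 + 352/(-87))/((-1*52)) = 1249/35061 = 0.04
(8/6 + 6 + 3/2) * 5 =265/6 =44.17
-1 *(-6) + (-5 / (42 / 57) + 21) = 283 / 14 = 20.21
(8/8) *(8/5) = 8/5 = 1.60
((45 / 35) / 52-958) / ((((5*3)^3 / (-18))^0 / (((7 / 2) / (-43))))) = 348703 / 4472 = 77.97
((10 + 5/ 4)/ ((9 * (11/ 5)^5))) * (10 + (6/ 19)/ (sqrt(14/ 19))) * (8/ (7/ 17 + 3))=796875 * sqrt(266)/ 621173707 + 2656250/ 4670479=0.59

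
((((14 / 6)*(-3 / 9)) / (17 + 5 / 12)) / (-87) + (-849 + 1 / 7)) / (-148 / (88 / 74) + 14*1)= 324129962 / 42176295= 7.69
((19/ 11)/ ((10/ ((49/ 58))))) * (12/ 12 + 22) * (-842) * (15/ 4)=-27044619/ 2552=-10597.42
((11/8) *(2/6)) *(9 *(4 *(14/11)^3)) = 4116/121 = 34.02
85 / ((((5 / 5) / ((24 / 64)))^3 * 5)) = 459 / 512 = 0.90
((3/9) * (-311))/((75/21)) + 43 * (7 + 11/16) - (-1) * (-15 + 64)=420643/1200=350.54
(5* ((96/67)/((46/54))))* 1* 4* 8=414720/1541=269.12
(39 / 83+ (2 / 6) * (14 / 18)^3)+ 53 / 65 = 17015143 / 11798865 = 1.44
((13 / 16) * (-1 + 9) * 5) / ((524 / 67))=4355 / 1048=4.16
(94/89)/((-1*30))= -47/1335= -0.04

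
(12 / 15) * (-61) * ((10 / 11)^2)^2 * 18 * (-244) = 2143296000 / 14641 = 146390.00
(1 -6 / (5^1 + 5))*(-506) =-1012 / 5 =-202.40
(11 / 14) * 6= 33 / 7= 4.71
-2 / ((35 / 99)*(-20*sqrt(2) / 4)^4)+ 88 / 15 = 769703 / 131250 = 5.86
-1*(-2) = 2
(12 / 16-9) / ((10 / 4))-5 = -83 / 10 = -8.30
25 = 25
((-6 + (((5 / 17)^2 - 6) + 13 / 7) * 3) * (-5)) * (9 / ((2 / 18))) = 14886180 / 2023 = 7358.47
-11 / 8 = -1.38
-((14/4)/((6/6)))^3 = -42.88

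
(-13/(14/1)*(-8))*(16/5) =832/35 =23.77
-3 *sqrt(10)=-9.49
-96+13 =-83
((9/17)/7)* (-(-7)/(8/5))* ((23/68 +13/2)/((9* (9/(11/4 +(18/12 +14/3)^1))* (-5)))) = -16585/332928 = -0.05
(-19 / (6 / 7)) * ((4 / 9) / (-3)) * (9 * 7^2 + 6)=39634 / 27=1467.93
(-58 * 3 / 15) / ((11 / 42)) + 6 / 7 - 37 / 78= -1318561 / 30030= -43.91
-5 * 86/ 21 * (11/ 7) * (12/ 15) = -3784/ 147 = -25.74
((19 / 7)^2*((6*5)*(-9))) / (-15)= 6498 / 49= 132.61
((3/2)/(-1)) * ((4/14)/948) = -1/2212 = -0.00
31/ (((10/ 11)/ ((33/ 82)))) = 11253/ 820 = 13.72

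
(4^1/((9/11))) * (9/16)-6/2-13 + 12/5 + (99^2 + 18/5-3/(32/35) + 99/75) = 9791.79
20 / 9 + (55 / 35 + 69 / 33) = 4078 / 693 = 5.88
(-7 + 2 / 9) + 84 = 695 / 9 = 77.22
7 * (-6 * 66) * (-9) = 24948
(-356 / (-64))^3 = 704969 / 4096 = 172.11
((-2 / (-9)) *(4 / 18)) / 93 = 4 / 7533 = 0.00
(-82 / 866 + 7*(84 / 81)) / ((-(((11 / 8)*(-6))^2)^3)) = -343085056 / 15098552025579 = -0.00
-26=-26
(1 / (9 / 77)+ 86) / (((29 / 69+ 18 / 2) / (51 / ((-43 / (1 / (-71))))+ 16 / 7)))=14816761 / 641130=23.11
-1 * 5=-5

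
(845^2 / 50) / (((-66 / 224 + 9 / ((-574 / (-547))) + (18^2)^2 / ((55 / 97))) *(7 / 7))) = 515240440 / 6680131647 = 0.08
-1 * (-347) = 347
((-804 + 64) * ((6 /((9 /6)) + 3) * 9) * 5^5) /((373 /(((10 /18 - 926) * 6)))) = 808954125000 /373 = 2168777815.01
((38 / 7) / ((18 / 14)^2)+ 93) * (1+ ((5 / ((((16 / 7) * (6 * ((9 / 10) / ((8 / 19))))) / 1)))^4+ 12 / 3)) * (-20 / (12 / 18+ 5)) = -216093588266217475 / 127157545821996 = -1699.42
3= 3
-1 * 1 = -1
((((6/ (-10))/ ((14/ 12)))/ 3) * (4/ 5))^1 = -24/ 175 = -0.14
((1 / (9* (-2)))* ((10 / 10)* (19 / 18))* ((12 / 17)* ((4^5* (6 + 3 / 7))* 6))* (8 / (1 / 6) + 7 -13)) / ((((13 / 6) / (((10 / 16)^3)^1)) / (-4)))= 6840000 / 221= 30950.23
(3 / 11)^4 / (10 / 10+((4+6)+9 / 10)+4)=270 / 775973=0.00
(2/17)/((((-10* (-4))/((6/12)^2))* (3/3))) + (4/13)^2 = 21929/229840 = 0.10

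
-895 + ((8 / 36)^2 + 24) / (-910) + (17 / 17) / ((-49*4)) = -895.03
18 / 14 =9 / 7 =1.29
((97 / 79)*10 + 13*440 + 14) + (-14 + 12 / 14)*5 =3141352 / 553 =5680.56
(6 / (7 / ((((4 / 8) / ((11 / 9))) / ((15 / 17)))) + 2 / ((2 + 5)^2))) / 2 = 7497 / 37832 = 0.20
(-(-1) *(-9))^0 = 1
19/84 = 0.23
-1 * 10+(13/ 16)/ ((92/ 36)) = -3563/ 368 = -9.68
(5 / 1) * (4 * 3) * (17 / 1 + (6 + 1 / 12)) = 1385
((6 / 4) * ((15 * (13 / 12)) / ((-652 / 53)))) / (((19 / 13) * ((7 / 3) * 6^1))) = -134355 / 1387456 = -0.10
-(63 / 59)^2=-3969 / 3481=-1.14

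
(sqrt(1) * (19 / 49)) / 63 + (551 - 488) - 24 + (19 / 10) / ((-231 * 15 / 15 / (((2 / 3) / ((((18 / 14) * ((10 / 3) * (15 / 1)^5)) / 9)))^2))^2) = 30280311512040288448333740234694333 / 776295731635288596153259277343750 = 39.01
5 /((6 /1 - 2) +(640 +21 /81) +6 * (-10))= 27 /3155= 0.01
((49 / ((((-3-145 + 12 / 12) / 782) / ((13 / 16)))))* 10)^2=645922225 / 144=4485571.01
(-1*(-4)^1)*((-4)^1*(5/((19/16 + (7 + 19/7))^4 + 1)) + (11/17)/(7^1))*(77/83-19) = -6.58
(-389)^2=151321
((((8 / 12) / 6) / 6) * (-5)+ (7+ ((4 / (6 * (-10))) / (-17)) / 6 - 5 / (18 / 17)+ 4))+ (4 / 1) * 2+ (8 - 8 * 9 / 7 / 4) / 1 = 630211 / 32130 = 19.61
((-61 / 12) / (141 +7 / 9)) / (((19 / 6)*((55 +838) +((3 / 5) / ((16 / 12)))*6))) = -2745 / 217153508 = -0.00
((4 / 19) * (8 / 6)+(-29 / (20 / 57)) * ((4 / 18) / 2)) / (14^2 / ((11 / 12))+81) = -37213 / 1232340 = -0.03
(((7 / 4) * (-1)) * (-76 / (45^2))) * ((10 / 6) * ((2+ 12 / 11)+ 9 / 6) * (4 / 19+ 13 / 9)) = 200081 / 240570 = 0.83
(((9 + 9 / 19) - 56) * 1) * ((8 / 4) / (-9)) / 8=1.29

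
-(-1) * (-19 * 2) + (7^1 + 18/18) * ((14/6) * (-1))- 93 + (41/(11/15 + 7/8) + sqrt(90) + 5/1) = -69002/579 + 3 * sqrt(10) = -109.69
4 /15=0.27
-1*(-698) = 698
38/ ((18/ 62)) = 1178/ 9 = 130.89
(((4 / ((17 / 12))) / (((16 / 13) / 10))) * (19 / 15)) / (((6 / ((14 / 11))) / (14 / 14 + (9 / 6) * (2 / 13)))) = 4256 / 561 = 7.59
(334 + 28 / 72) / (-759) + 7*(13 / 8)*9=5570513 / 54648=101.93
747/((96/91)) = 708.09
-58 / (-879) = 58 / 879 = 0.07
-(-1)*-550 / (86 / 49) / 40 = -2695 / 344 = -7.83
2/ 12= 1/ 6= 0.17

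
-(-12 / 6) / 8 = 1 / 4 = 0.25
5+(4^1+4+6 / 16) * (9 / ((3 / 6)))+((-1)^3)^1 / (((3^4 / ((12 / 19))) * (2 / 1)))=319591 / 2052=155.75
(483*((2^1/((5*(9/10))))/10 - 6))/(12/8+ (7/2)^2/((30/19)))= -345184/1111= -310.70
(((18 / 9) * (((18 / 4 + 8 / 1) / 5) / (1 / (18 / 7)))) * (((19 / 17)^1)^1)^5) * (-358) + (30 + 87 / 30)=-794529167129 / 99389990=-7994.06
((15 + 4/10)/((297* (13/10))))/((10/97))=679/1755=0.39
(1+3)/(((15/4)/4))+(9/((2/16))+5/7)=8083/105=76.98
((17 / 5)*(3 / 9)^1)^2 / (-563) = -0.00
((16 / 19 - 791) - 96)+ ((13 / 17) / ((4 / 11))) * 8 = -280795 / 323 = -869.33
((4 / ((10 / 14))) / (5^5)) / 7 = 4 / 15625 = 0.00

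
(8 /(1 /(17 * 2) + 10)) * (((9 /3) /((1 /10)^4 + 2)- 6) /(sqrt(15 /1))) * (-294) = 799733312 * sqrt(15) /11367235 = 272.48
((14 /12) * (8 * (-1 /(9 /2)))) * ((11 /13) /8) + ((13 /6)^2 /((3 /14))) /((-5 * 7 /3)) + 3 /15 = -6659 /3510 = -1.90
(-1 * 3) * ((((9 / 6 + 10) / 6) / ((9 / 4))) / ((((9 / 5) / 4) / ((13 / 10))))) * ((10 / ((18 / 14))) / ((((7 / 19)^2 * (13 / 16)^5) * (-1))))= 174126530560 / 145746783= 1194.72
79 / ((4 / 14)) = 553 / 2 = 276.50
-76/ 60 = -19/ 15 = -1.27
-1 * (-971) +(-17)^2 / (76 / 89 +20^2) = 34667117 / 35676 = 971.72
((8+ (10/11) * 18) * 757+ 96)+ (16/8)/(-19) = 3874686/209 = 18539.17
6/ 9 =2/ 3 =0.67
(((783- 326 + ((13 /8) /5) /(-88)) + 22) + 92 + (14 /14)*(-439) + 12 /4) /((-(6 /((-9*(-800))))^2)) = -2138341500 /11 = -194394681.82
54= 54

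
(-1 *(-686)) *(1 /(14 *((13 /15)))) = 735 /13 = 56.54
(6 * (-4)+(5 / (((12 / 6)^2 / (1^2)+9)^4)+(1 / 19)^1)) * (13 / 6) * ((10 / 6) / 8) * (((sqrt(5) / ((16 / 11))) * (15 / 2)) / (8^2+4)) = -148902875 * sqrt(5) / 181665536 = -1.83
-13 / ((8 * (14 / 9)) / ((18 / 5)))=-3.76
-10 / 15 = -2 / 3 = -0.67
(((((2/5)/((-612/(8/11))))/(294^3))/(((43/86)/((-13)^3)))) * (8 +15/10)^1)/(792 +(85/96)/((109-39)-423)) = 0.00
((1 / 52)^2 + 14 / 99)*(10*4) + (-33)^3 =-1202334119 / 33462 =-35931.33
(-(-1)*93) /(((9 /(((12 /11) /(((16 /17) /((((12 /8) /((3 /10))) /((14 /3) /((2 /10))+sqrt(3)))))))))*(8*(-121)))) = -276675 /103775408+23715*sqrt(3) /207550816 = -0.00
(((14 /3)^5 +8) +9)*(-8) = -4335640 /243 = -17842.14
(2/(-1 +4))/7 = 2/21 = 0.10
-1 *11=-11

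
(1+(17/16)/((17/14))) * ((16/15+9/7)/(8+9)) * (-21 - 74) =-23465/952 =-24.65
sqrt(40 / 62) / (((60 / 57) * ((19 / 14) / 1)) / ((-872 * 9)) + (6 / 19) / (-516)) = -44882712 * sqrt(155) / 552389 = -1011.58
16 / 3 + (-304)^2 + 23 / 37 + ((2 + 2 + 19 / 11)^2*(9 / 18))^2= 602547108739 / 6500604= 92690.94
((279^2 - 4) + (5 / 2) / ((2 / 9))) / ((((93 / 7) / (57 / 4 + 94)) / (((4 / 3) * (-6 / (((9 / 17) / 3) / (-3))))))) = 16045147111 / 186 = 86264231.78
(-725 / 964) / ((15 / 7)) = -1015 / 2892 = -0.35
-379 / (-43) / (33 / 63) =7959 / 473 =16.83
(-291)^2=84681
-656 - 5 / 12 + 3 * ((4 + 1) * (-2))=-8237 / 12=-686.42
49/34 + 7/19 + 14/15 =26579/9690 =2.74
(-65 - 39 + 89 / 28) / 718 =-2823 / 20104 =-0.14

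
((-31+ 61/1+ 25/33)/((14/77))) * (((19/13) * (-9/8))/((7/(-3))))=24795/208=119.21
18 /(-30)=-3 /5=-0.60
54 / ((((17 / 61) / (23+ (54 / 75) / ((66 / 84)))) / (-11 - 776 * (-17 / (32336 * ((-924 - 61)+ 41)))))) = -454673342098863 / 8919077200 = -50977.62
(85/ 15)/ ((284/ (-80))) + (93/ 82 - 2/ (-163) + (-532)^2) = 805756160351/ 2846958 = 283023.55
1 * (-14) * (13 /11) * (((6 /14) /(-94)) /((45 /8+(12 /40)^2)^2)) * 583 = 27560000 /20467701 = 1.35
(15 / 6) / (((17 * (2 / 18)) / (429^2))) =8281845 / 34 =243583.68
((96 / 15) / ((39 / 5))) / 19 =0.04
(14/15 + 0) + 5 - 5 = 14/15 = 0.93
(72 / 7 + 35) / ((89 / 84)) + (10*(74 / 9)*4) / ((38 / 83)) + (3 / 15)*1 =57931439 / 76095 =761.30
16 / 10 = 8 / 5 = 1.60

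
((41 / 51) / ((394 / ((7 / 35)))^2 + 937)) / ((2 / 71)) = 2911 / 395947374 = 0.00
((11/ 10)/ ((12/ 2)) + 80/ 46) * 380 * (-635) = -32008445/ 69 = -463890.51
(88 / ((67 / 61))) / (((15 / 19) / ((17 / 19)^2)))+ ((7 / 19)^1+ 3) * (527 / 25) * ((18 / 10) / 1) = 99797752 / 477375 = 209.06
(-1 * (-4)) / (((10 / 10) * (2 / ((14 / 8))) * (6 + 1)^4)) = 1 / 686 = 0.00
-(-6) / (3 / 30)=60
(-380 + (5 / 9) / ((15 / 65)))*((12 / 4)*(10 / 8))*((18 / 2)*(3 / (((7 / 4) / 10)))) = -1529250 / 7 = -218464.29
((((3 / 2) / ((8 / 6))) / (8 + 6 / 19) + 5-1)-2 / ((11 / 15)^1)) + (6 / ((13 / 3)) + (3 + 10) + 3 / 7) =16.22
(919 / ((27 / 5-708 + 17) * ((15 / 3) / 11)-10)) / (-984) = 10109 / 3481392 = 0.00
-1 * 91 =-91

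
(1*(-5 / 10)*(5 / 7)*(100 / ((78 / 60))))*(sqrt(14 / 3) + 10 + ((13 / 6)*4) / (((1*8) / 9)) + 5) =-61875 / 91 -2500*sqrt(42) / 273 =-739.29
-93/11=-8.45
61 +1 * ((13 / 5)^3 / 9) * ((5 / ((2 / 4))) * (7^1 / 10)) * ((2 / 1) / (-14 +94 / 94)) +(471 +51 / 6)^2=1034906161 / 4500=229979.15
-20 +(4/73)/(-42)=-30662/1533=-20.00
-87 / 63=-29 / 21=-1.38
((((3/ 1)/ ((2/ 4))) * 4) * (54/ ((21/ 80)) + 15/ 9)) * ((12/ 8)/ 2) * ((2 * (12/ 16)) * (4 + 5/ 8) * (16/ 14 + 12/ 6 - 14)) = -27554085/ 98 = -281164.13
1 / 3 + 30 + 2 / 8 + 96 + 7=1603 / 12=133.58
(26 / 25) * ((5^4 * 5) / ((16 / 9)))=14625 / 8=1828.12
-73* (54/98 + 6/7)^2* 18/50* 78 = -243982206/60025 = -4064.68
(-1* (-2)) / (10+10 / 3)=3 / 20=0.15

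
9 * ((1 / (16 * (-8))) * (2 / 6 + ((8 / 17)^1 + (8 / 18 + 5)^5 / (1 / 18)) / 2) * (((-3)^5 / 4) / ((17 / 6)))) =75033479 / 1156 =64907.85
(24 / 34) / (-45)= -4 / 255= -0.02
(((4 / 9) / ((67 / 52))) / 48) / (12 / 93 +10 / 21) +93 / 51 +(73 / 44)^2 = 4.59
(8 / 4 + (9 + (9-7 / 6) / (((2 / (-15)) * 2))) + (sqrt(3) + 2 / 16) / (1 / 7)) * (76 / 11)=-37.14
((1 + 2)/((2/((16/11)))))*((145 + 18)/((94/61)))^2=593179494/24299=24411.68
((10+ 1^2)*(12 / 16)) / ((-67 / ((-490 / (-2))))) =-8085 / 268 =-30.17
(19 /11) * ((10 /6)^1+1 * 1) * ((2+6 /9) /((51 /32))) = 38912 /5049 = 7.71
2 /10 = 1 /5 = 0.20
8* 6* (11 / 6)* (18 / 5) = 1584 / 5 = 316.80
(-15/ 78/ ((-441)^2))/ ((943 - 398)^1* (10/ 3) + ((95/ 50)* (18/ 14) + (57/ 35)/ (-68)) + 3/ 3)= -850/ 1564556516523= -0.00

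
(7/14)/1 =1/2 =0.50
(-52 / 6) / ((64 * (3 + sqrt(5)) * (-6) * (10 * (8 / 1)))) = 13 / 61440- 13 * sqrt(5) / 184320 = 0.00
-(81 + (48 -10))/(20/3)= -357/20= -17.85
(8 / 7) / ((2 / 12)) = 48 / 7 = 6.86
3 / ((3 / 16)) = 16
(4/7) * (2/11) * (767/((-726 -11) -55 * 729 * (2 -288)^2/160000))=-49088000/13080492887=-0.00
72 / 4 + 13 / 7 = 139 / 7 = 19.86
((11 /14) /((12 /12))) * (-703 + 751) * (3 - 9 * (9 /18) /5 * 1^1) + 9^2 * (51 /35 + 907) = 2578248 /35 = 73664.23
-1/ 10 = -0.10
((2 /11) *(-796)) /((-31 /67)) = 106664 /341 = 312.80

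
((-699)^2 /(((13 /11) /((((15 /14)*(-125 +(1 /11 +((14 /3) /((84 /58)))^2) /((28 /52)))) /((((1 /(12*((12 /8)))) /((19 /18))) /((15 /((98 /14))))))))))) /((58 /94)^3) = -1762498751515818425 /217501102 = -8103401478.47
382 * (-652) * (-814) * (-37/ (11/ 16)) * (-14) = 152753939968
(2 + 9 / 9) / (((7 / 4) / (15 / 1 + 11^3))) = 16152 / 7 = 2307.43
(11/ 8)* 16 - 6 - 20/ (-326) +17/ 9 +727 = 1092842/ 1467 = 744.95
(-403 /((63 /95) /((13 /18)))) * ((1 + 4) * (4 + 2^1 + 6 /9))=-24885250 /1701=-14629.78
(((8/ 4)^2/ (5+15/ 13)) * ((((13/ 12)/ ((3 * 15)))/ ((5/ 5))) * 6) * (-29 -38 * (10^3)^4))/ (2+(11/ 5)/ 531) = -378898000000289159/ 212840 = -1780201090022.03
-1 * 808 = -808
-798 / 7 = -114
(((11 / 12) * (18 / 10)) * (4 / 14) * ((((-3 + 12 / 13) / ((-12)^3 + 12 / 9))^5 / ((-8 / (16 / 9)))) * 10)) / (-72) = 1420541793 / 38772480979843215987200000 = 0.00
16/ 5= 3.20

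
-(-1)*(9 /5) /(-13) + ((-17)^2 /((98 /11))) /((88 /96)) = 112269 /3185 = 35.25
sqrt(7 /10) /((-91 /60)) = -6* sqrt(70) /91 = -0.55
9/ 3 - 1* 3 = 0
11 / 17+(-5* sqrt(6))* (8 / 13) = 11 / 17 - 40* sqrt(6) / 13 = -6.89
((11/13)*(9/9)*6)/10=33/65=0.51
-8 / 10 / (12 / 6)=-2 / 5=-0.40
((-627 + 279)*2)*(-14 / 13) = 9744 / 13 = 749.54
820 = 820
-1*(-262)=262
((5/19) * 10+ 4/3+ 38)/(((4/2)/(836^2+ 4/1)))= 835884400/57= 14664638.60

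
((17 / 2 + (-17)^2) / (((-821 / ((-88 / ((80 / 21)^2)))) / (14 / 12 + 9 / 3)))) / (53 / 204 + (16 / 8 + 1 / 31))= 304220763 / 76162528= 3.99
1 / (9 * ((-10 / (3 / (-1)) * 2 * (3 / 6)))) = 0.03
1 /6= 0.17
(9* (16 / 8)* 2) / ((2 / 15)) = 270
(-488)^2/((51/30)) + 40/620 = 73824674/527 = 140084.77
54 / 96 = 9 / 16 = 0.56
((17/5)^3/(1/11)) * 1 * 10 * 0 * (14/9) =0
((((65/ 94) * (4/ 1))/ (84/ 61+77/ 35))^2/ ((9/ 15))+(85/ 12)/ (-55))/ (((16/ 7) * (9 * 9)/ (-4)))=-2108178293249/ 112451216617872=-0.02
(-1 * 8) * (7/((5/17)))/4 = -238/5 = -47.60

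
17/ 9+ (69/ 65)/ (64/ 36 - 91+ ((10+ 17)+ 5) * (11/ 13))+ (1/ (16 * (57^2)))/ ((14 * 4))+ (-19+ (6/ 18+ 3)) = -1459953876349/ 105833185920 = -13.79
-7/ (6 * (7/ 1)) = -1/ 6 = -0.17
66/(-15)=-22/5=-4.40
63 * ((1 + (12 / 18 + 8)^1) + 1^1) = 672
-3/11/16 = -3/176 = -0.02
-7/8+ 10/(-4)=-27/8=-3.38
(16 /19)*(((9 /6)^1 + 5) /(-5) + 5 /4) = -4 /95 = -0.04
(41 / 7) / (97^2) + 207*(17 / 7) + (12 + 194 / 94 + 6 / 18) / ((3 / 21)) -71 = 4945112729 / 9286683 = 532.50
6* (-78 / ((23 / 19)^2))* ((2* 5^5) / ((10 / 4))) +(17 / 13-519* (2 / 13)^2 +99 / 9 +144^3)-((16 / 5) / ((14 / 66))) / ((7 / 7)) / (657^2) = 984869058785833924 / 450214942905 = 2187553.02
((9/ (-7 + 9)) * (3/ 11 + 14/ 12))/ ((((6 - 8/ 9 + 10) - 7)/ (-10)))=-12825/ 1606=-7.99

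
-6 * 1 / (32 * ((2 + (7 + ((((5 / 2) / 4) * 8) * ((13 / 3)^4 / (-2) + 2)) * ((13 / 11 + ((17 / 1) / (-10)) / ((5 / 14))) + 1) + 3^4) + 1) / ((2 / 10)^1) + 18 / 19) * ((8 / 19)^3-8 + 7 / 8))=31668003 / 13920814380421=0.00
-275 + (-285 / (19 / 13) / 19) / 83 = -433870 / 1577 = -275.12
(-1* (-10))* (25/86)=125/43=2.91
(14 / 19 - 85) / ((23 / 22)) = -35222 / 437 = -80.60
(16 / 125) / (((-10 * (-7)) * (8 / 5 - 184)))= -1 / 99750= -0.00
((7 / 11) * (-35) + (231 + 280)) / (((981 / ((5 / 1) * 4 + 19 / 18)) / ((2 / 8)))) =84896 / 32373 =2.62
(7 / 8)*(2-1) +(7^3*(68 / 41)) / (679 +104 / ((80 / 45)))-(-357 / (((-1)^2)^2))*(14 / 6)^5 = 967680482629 / 39187800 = 24693.41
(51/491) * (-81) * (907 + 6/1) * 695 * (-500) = 1310632042500/491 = 2669311695.52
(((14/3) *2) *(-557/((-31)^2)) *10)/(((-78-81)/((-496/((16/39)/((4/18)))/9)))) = -4054960/399249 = -10.16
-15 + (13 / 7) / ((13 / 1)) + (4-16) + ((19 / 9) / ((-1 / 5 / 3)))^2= 61483 / 63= 975.92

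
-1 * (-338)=338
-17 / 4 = -4.25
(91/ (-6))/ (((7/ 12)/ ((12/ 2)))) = -156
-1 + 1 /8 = -0.88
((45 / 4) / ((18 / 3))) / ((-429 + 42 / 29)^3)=-121945 / 5083100685864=-0.00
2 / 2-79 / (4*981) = 3845 / 3924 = 0.98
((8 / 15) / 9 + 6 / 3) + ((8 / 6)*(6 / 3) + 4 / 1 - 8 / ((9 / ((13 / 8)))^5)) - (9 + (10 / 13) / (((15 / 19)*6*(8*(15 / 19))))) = -4737136541 / 15721205760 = -0.30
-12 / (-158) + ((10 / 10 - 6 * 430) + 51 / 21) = -2576.50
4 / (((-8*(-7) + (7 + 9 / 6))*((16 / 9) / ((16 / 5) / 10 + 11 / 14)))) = 27 / 700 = 0.04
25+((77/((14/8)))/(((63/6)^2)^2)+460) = 94323989/194481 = 485.00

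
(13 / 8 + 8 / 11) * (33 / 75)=207 / 200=1.04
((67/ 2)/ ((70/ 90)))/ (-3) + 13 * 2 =163/ 14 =11.64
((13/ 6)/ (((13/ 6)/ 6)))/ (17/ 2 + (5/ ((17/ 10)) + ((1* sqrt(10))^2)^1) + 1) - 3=-2085/ 763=-2.73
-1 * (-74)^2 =-5476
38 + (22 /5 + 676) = 3592 /5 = 718.40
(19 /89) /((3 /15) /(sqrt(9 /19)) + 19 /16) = 68400 /357691 - 3840 *sqrt(19) /357691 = 0.14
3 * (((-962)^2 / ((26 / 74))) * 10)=79018680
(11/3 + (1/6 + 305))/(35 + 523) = 1853/3348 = 0.55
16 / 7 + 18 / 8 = 127 / 28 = 4.54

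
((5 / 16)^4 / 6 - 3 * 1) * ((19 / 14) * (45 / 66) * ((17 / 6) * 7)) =-1904122145 / 34603008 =-55.03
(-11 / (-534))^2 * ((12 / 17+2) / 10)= 2783 / 24238260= 0.00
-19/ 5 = -3.80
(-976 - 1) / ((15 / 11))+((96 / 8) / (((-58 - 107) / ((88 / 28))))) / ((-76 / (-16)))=-1429447 / 1995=-716.51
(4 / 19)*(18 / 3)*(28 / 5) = 672 / 95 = 7.07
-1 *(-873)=873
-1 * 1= -1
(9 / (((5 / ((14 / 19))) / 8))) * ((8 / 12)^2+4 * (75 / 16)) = 19348 / 95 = 203.66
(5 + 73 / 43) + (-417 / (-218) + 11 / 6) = 10.44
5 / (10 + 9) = 5 / 19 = 0.26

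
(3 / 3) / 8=1 / 8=0.12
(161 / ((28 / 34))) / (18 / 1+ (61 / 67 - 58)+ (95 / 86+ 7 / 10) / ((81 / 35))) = -91244151 / 17880010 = -5.10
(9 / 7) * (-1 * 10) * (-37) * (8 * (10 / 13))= 266400 / 91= 2927.47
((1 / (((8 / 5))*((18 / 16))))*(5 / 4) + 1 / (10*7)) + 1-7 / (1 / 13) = -112507 / 1260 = -89.29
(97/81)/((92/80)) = 1940/1863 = 1.04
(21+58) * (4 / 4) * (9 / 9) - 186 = -107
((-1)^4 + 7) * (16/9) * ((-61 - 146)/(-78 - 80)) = 1472/79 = 18.63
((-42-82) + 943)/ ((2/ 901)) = 737919/ 2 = 368959.50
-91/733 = -0.12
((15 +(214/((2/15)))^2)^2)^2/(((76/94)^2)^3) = 7416817332570645012611224229160000/47045881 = 157650726799454451976597600.00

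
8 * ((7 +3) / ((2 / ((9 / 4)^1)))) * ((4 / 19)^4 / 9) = 2560 / 130321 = 0.02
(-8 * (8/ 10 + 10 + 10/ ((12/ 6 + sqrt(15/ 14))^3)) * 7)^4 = 17117382021615334226534029244563456/ 14102181437728866300625-41315349162907671194996993163264 * sqrt(210)/ 564087257509154652025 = 152421437641.07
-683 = -683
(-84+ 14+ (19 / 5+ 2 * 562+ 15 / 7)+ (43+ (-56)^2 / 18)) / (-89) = -14.35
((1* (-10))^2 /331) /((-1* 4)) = -25 /331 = -0.08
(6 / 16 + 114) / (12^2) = 305 / 384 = 0.79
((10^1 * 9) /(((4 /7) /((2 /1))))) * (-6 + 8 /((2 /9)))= 9450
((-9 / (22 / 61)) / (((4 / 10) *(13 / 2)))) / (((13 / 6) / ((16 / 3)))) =-43920 / 1859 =-23.63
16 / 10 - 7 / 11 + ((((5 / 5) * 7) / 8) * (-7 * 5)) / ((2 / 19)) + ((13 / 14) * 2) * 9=-1683279 / 6160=-273.26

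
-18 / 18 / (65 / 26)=-2 / 5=-0.40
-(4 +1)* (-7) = 35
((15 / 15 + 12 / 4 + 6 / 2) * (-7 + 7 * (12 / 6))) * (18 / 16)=441 / 8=55.12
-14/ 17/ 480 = -7/ 4080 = -0.00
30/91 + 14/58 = 1507/2639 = 0.57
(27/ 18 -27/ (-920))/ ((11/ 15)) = 2.09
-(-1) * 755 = 755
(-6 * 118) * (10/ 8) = -885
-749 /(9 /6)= -499.33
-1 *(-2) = 2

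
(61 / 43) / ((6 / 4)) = 122 / 129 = 0.95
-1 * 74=-74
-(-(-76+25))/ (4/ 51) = -2601/ 4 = -650.25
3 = 3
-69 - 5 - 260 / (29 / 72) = -20866 / 29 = -719.52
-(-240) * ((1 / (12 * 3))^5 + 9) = 2720977925 / 1259712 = 2160.00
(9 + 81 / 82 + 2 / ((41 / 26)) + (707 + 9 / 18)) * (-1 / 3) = -9823 / 41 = -239.59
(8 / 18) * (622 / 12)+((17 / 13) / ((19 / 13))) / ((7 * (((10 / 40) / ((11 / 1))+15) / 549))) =27.71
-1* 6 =-6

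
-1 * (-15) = 15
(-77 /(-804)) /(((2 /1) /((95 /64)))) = 7315 /102912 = 0.07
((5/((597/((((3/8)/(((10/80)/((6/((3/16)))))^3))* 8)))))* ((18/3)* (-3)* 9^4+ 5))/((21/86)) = -203863809693.19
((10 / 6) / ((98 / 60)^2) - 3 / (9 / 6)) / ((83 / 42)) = -19812 / 28469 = -0.70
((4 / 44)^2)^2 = 1 / 14641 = 0.00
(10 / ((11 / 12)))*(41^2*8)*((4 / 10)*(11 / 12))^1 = 53792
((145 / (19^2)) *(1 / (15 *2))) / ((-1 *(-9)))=0.00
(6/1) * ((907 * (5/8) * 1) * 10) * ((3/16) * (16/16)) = 204075/32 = 6377.34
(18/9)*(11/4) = 5.50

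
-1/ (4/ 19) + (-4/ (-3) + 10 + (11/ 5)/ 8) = 823/ 120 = 6.86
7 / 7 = 1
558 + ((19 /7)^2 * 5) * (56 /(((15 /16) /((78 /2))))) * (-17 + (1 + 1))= -9006654 /7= -1286664.86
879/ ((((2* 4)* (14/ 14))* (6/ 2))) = 293/ 8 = 36.62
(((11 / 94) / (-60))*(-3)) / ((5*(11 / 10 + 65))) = 11 / 621340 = 0.00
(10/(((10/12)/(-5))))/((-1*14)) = 4.29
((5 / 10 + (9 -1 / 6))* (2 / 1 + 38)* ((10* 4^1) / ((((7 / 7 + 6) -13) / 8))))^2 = 396452345.68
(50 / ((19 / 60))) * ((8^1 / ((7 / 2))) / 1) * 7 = 2526.32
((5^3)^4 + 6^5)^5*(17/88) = 14747497897023538090032623778029708267814017/88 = 167585203375267478295825300000000000000000.00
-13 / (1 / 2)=-26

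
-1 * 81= -81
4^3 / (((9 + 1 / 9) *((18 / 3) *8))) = 6 / 41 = 0.15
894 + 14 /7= 896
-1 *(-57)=57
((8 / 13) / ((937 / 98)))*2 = 1568 / 12181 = 0.13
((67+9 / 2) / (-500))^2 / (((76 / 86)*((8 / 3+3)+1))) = 2637921 / 760000000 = 0.00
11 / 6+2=23 / 6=3.83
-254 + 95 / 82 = -20733 / 82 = -252.84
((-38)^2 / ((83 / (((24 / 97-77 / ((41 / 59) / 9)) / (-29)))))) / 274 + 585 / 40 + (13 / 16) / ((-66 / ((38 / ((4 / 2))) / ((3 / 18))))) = 3555595209521 / 230815471568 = 15.40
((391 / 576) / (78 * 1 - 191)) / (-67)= 391 / 4360896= 0.00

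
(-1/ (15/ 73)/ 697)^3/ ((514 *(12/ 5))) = -389017/ 1409764181848200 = -0.00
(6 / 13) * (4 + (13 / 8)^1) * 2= 135 / 26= 5.19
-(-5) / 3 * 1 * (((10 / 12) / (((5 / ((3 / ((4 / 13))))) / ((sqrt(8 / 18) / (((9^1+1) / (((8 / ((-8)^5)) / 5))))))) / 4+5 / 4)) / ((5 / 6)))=-52 / 1228761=-0.00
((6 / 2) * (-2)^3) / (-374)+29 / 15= 2.00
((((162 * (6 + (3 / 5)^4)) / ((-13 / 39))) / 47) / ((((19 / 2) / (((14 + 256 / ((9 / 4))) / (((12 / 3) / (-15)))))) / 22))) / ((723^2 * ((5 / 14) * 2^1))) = 244249236 / 1296658325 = 0.19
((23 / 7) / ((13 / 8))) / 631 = 0.00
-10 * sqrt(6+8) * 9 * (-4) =360 * sqrt(14) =1347.00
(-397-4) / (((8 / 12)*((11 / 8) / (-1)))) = 437.45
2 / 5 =0.40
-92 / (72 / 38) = -48.56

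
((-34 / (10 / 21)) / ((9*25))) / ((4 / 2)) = -0.16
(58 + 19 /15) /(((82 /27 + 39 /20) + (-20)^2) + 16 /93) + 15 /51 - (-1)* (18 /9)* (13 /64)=446256537 /527086496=0.85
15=15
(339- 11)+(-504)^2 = 254344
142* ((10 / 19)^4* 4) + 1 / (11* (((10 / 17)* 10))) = 6250215457 / 143353100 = 43.60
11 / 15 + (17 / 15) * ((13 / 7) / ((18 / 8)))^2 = 89627 / 59535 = 1.51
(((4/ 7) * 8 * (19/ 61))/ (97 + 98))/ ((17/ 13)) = 0.01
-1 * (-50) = 50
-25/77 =-0.32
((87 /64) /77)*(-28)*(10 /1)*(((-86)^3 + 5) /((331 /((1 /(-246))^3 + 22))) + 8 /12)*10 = 50341927942169275 /24090370656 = 2089711.64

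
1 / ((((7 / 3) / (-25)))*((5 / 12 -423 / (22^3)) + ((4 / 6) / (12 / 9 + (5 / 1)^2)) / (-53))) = -28.46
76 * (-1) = -76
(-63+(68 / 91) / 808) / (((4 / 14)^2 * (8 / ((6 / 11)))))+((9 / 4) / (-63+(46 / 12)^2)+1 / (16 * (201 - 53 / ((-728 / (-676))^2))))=-1288419076944809 / 24464556784096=-52.66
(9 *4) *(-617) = -22212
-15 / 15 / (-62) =1 / 62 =0.02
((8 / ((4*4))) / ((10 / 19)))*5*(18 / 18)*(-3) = -57 / 4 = -14.25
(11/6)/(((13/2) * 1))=11/39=0.28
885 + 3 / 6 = 885.50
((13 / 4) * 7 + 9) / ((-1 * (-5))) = 127 / 20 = 6.35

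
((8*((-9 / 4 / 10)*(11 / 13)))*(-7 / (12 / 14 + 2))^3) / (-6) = -3882417 / 1040000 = -3.73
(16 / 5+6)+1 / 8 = 373 / 40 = 9.32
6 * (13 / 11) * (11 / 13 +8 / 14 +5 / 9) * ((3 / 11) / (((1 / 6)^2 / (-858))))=-9075456 / 77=-117863.06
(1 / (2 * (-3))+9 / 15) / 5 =13 / 150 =0.09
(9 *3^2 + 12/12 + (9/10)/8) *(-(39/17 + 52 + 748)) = -89594591/1360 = -65878.38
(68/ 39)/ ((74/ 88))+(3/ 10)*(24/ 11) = 216508/ 79365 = 2.73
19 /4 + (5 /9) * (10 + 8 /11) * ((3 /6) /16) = 7819 /1584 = 4.94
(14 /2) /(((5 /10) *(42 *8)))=1 /24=0.04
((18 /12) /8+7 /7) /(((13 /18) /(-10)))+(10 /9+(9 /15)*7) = -26047 /2340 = -11.13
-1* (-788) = 788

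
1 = 1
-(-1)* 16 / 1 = 16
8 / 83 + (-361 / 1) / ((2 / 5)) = -149799 / 166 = -902.40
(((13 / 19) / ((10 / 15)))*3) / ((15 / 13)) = 507 / 190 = 2.67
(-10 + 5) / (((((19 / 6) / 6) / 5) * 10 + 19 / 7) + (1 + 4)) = -126 / 221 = -0.57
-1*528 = -528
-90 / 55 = -18 / 11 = -1.64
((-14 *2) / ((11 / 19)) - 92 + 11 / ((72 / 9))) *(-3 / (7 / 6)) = 110079 / 308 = 357.40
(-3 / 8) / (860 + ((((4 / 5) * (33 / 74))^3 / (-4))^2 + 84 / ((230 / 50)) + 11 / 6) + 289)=-8298521354109375 / 25871344738812213052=-0.00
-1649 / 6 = -274.83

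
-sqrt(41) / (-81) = sqrt(41) / 81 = 0.08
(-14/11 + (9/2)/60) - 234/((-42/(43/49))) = 557119/150920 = 3.69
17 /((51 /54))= 18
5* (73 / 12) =365 / 12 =30.42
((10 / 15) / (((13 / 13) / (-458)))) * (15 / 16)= -1145 / 4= -286.25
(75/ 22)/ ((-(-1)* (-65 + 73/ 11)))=-25/ 428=-0.06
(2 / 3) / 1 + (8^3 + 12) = 1574 / 3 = 524.67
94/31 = 3.03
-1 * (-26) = 26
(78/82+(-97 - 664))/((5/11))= -342782/205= -1672.11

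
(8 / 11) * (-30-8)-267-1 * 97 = -4308 / 11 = -391.64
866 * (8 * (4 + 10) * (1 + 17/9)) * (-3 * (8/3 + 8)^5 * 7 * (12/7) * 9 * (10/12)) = -846172981821440/81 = -10446580022486.91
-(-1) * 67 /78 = 67 /78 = 0.86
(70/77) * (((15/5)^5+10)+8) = 2610/11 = 237.27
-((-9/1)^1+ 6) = 3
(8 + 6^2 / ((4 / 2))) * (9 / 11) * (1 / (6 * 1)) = 39 / 11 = 3.55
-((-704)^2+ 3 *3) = -495625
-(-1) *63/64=63/64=0.98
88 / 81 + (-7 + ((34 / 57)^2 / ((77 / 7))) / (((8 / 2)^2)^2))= -121732375 / 20585664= -5.91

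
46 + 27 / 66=1021 / 22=46.41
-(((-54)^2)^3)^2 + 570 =-614787626176508399046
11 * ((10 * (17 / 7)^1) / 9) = 29.68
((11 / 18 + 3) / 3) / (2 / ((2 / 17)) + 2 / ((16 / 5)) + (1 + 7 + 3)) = 260 / 6183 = 0.04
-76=-76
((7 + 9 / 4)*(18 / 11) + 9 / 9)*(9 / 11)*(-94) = -150165 / 121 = -1241.03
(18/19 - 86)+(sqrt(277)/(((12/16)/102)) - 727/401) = -661829/7619+136* sqrt(277) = 2176.63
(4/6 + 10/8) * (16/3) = 92/9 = 10.22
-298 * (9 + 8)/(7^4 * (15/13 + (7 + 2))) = -32929/158466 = -0.21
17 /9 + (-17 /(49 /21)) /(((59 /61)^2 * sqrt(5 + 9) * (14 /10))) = 17 /9 - 948855 * sqrt(14) /2387966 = 0.40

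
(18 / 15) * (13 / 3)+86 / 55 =6.76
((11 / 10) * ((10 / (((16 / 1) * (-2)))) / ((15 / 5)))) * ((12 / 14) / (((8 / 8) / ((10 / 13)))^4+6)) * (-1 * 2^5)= 20000 / 56357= 0.35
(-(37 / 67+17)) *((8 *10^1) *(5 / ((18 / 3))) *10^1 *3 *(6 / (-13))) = 14112000 / 871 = 16202.07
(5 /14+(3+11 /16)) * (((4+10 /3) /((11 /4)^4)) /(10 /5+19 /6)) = 28992 /288827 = 0.10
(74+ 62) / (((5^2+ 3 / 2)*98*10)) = 68 / 12985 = 0.01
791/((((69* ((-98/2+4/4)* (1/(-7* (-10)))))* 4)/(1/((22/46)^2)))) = -636755/34848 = -18.27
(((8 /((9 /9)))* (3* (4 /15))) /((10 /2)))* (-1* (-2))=64 /25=2.56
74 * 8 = 592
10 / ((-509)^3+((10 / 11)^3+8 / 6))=-39930 / 526565802073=-0.00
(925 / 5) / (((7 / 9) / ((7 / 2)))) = 832.50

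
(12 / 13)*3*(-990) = -35640 / 13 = -2741.54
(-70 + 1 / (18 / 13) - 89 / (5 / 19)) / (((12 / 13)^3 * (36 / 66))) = -886276391 / 933120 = -949.80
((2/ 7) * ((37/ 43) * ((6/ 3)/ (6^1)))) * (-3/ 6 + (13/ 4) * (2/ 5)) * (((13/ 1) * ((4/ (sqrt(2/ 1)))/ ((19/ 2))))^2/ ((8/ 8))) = 1600768/ 1629915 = 0.98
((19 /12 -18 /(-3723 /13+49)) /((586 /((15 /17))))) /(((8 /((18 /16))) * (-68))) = -1382445 /267584739328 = -0.00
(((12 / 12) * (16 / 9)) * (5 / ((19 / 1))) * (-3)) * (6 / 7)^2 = -1.03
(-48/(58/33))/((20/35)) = -1386/29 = -47.79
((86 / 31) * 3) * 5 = 1290 / 31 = 41.61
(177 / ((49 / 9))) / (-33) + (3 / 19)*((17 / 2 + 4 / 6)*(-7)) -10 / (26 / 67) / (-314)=-230645339 / 20901881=-11.03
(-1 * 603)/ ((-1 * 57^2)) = 67/ 361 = 0.19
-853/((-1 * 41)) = 853/41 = 20.80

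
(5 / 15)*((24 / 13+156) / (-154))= -0.34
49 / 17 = 2.88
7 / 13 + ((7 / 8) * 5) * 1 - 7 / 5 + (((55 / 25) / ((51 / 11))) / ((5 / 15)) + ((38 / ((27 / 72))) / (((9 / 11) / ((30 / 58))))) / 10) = 26171303 / 2307240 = 11.34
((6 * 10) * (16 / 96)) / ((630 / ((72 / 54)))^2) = 8 / 178605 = 0.00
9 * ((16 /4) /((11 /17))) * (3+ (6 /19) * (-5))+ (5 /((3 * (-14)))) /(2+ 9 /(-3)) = 695053 /8778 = 79.18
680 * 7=4760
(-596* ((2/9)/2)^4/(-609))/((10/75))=1490/1331883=0.00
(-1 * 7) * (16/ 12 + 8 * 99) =-16660/ 3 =-5553.33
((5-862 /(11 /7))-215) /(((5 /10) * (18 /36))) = -3034.18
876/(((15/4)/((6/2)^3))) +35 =6342.20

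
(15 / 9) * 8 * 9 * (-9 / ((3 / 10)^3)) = -40000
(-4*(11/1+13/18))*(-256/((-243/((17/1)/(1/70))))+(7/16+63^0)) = -1029643919/17496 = -58850.25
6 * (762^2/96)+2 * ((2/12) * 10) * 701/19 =8302217/228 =36413.23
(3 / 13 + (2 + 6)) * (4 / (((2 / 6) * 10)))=642 / 65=9.88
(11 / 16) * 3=33 / 16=2.06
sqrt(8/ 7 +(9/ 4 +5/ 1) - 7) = sqrt(273)/ 14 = 1.18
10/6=5/3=1.67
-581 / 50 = -11.62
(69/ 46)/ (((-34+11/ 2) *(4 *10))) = -1/ 760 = -0.00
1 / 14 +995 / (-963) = -12967 / 13482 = -0.96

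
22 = 22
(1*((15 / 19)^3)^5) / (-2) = -437893890380859375 / 30362254059749596598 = -0.01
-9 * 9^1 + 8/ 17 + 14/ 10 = -6726/ 85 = -79.13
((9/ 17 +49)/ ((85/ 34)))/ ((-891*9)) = -1684/ 681615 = -0.00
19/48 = 0.40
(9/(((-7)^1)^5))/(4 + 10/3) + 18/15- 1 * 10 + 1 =-14420541/1848770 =-7.80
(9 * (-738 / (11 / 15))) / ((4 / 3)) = -149445 / 22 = -6792.95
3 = 3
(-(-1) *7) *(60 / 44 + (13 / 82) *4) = 13.98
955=955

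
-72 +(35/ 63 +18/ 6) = -616/ 9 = -68.44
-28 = -28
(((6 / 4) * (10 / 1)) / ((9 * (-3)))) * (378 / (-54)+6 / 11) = 355 / 99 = 3.59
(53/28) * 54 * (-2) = -1431/7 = -204.43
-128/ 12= -32/ 3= -10.67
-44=-44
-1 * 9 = -9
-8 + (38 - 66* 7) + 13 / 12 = -5171 / 12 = -430.92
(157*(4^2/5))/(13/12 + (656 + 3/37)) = 1115328/1458905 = 0.76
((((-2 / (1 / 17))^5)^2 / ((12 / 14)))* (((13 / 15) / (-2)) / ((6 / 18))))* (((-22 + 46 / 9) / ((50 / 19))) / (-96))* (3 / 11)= -2119277299956803168 / 37125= -57084910436546.89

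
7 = 7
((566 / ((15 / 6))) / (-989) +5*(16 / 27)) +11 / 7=4023917 / 934605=4.31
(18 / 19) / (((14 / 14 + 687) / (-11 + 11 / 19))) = -891 / 62092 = -0.01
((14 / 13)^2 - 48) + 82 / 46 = -175139 / 3887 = -45.06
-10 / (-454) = 5 / 227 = 0.02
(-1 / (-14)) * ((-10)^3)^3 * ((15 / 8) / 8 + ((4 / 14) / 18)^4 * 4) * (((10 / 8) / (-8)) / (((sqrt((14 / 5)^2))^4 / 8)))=1442228216552734375 / 4236160248432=340456.48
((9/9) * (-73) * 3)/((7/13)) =-2847/7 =-406.71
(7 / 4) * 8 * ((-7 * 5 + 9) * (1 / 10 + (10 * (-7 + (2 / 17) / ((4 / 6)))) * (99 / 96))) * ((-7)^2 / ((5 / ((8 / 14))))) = 60874268 / 425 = 143233.57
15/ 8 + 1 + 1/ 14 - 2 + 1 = 109/ 56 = 1.95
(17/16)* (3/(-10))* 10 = -51/16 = -3.19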